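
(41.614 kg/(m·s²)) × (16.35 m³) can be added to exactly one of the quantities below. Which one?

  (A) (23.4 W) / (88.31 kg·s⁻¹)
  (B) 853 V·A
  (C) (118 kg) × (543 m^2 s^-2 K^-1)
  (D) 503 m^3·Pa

(D)

Reference: [kg·m⁻¹·s⁻²] · [m³] = kg·m²·s⁻².
Each option:
  (A) [kg·m²·s⁻³] / [kg·s⁻¹] = m²·s⁻²
  (B) V·A = J·C⁻¹·A = kg·m²·s⁻³
  (C) [kg] · [m²·s⁻²·K⁻¹] = kg·m²·s⁻²·K⁻¹
  (D) Pa·m³ = N·m⁻²·m³ = kg·m²·s⁻²  ← same
Only (D) matches kg·m²·s⁻².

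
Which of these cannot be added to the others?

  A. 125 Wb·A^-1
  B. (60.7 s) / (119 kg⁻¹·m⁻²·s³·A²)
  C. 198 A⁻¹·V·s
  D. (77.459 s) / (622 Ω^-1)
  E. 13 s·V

Reduce each to base SI dimensions:
  A. Wb·A⁻¹ = V·s·A⁻¹ = kg·m²·s⁻²·A⁻²
  B. [s] / [kg⁻¹·m⁻²·s³·A²] = kg·m²·s⁻²·A⁻²
  C. V·s·A⁻¹ = J·C⁻¹·s·A⁻¹ = kg·m²·s⁻²·A⁻²
  D. [s] / [kg⁻¹·m⁻²·s³·A²] = kg·m²·s⁻²·A⁻²
  E. V·s = J·C⁻¹·s = kg·m²·s⁻²·A⁻¹
All reduce to kg·m²·s⁻²·A⁻² except E., which is kg·m²·s⁻²·A⁻¹.

E.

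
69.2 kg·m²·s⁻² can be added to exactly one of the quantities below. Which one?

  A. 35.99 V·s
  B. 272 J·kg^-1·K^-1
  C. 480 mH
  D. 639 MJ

D.

Reference: kg·m²·s⁻².
Each option:
  A. V·s = J·C⁻¹·s = kg·m²·s⁻²·A⁻¹
  B. J·kg⁻¹·K⁻¹ = N·m·kg⁻¹·K⁻¹ = m²·s⁻²·K⁻¹
  C. H = V·s·A⁻¹ = kg·m²·s⁻²·A⁻²
  D. J = N·m = kg·m²·s⁻²  ← same
Only D. matches kg·m²·s⁻².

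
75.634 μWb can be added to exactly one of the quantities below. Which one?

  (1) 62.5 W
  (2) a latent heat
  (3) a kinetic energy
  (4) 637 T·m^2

Reference: Wb = V·s = kg·m²·s⁻²·A⁻¹.
Each option:
  (1) W = J·s⁻¹ = kg·m²·s⁻³
  (2) [latent heat] = m²·s⁻²
  (3) [kinetic energy] = kg·m²·s⁻²
  (4) T·m² = Wb·m⁻²·m² = kg·m²·s⁻²·A⁻¹  ← same
Only (4) matches kg·m²·s⁻²·A⁻¹.

(4)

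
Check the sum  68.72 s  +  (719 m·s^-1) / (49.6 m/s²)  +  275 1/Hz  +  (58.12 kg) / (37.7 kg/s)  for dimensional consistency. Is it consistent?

Yes

Expand each in SI base units:
  68.72 s:  s
  (719 m·s^-1) / (49.6 m/s²):  [m·s⁻¹] / [m·s⁻²] = s
  275 1/Hz:  Hz⁻¹ = (s⁻¹)⁻¹ = s
  (58.12 kg) / (37.7 kg/s):  [kg] / [kg·s⁻¹] = s
Every term reduces to s.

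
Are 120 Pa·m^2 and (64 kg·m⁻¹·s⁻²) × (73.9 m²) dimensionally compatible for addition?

Yes

Work out the base dimensions of each:
  120 Pa·m^2:  Pa·m² = N·m⁻²·m² = kg·m·s⁻²
  (64 kg·m⁻¹·s⁻²) × (73.9 m²):  [kg·m⁻¹·s⁻²] · [m²] = kg·m·s⁻²
Both are kg·m·s⁻², so they have the same dimensions and can be added.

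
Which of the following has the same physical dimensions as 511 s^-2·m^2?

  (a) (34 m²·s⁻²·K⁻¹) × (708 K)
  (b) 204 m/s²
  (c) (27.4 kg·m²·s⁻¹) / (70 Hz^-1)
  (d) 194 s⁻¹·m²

Reference: m²·s⁻².
Each option:
  (a) [m²·s⁻²·K⁻¹] · [K] = m²·s⁻²  ← same
  (b) m·s⁻²
  (c) [kg·m²·s⁻¹] / [s] = kg·m²·s⁻²
  (d) m²·s⁻¹
Only (a) matches m²·s⁻².

(a)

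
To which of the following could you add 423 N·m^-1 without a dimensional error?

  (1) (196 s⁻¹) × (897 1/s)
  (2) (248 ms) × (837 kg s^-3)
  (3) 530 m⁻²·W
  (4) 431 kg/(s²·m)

(2)

Reference: N·m⁻¹ = kg·m·s⁻²·m⁻¹ = kg·s⁻².
Each option:
  (1) [s⁻¹] · [s⁻¹] = s⁻²
  (2) [s] · [kg·s⁻³] = kg·s⁻²  ← same
  (3) W·m⁻² = J·s⁻¹·m⁻² = kg·s⁻³
  (4) kg·m⁻¹·s⁻²
Only (2) matches kg·s⁻².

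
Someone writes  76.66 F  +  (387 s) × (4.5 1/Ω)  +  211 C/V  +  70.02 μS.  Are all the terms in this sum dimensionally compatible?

No

Expand each in SI base units:
  76.66 F:  F = C·V⁻¹ = kg⁻¹·m⁻²·s⁴·A²
  (387 s) × (4.5 1/Ω):  [s] · [kg⁻¹·m⁻²·s³·A²] = kg⁻¹·m⁻²·s⁴·A²
  211 C/V:  C·V⁻¹ = s·A·(J·C⁻¹)⁻¹ = kg⁻¹·m⁻²·s⁴·A²
  70.02 μS:  S = Ω⁻¹ = kg⁻¹·m⁻²·s³·A²
The terms do not share a single dimension (kg⁻¹·m⁻²·s³·A² vs kg⁻¹·m⁻²·s⁴·A²).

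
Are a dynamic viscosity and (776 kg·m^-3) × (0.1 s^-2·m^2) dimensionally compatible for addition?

No

Expand each in SI base units:
  a dynamic viscosity:  [dynamic viscosity] = kg·m⁻¹·s⁻¹
  (776 kg·m^-3) × (0.1 s^-2·m^2):  [kg·m⁻³] · [m²·s⁻²] = kg·m⁻¹·s⁻²
kg·m⁻¹·s⁻¹ ≠ kg·m⁻¹·s⁻², so they cannot be added.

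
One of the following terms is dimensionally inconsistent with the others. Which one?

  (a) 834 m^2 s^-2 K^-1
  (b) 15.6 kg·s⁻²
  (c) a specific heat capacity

(b)

Reduce each to base SI dimensions:
  (a) m²·s⁻²·K⁻¹
  (b) kg·s⁻²
  (c) [specific heat capacity] = m²·s⁻²·K⁻¹
All reduce to m²·s⁻²·K⁻¹ except (b), which is kg·s⁻².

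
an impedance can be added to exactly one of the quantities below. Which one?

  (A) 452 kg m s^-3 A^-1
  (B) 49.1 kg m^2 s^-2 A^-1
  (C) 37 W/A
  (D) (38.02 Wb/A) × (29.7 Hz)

Reference: [impedance] = kg·m²·s⁻³·A⁻².
Each option:
  (A) kg·m·s⁻³·A⁻¹
  (B) kg·m²·s⁻²·A⁻¹
  (C) W·A⁻¹ = J·s⁻¹·A⁻¹ = kg·m²·s⁻³·A⁻¹
  (D) [kg·m²·s⁻²·A⁻²] · [s⁻¹] = kg·m²·s⁻³·A⁻²  ← same
Only (D) matches kg·m²·s⁻³·A⁻².

(D)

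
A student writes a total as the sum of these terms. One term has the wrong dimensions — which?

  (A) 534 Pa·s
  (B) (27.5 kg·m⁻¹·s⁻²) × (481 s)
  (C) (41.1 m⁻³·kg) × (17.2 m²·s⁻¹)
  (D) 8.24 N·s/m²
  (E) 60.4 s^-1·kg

Expand each in SI base units:
  (A) Pa·s = N·m⁻²·s = kg·m⁻¹·s⁻¹
  (B) [kg·m⁻¹·s⁻²] · [s] = kg·m⁻¹·s⁻¹
  (C) [kg·m⁻³] · [m²·s⁻¹] = kg·m⁻¹·s⁻¹
  (D) N·s·m⁻² = kg·m·s⁻²·s·m⁻² = kg·m⁻¹·s⁻¹
  (E) kg·s⁻¹
All reduce to kg·m⁻¹·s⁻¹ except (E), which is kg·s⁻¹.

(E)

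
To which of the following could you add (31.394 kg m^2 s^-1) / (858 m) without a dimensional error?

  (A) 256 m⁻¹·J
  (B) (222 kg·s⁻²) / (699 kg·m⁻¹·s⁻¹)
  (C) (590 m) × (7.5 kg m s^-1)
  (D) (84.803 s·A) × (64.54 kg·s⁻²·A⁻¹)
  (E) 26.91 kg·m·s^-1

Reference: [kg·m²·s⁻¹] / [m] = kg·m·s⁻¹.
Each option:
  (A) J·m⁻¹ = N·m·m⁻¹ = kg·m·s⁻²
  (B) [kg·s⁻²] / [kg·m⁻¹·s⁻¹] = m·s⁻¹
  (C) [m] · [kg·m·s⁻¹] = kg·m²·s⁻¹
  (D) [s·A] · [kg·s⁻²·A⁻¹] = kg·s⁻¹
  (E) kg·m·s⁻¹  ← same
Only (E) matches kg·m·s⁻¹.

(E)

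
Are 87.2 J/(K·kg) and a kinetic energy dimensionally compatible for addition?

Dimensions:
  87.2 J/(K·kg):  J·kg⁻¹·K⁻¹ = N·m·kg⁻¹·K⁻¹ = m²·s⁻²·K⁻¹
  a kinetic energy:  [kinetic energy] = kg·m²·s⁻²
m²·s⁻²·K⁻¹ ≠ kg·m²·s⁻², so they cannot be added.

No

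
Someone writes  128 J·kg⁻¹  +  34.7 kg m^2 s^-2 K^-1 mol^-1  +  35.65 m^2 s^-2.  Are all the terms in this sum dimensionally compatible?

No

Expand each in SI base units:
  128 J·kg⁻¹:  J·kg⁻¹ = N·m·kg⁻¹ = m²·s⁻²
  34.7 kg m^2 s^-2 K^-1 mol^-1:  kg·m²·s⁻²·K⁻¹·mol⁻¹
  35.65 m^2 s^-2:  m²·s⁻²
The terms do not share a single dimension (kg·m²·s⁻²·K⁻¹·mol⁻¹ vs m²·s⁻²).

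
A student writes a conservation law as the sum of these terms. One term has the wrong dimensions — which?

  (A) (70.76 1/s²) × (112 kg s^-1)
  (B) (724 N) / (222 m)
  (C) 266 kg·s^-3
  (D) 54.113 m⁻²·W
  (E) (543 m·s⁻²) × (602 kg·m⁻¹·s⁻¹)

(B)

Expand each in SI base units:
  (A) [s⁻²] · [kg·s⁻¹] = kg·s⁻³
  (B) [kg·m·s⁻²] / [m] = kg·s⁻²
  (C) kg·s⁻³
  (D) W·m⁻² = J·s⁻¹·m⁻² = kg·s⁻³
  (E) [m·s⁻²] · [kg·m⁻¹·s⁻¹] = kg·s⁻³
All reduce to kg·s⁻³ except (B), which is kg·s⁻².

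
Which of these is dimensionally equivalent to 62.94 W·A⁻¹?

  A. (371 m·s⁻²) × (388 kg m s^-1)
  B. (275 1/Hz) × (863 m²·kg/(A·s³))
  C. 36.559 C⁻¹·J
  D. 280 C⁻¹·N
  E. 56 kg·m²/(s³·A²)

Reference: W·A⁻¹ = J·s⁻¹·A⁻¹ = kg·m²·s⁻³·A⁻¹.
Each option:
  A. [m·s⁻²] · [kg·m·s⁻¹] = kg·m²·s⁻³
  B. [s] · [kg·m²·s⁻³·A⁻¹] = kg·m²·s⁻²·A⁻¹
  C. J·C⁻¹ = N·m·(s·A)⁻¹ = kg·m²·s⁻³·A⁻¹  ← same
  D. N·C⁻¹ = kg·m·s⁻²·(s·A)⁻¹ = kg·m·s⁻³·A⁻¹
  E. kg·m²·s⁻³·A⁻²
Only C. matches kg·m²·s⁻³·A⁻¹.

C.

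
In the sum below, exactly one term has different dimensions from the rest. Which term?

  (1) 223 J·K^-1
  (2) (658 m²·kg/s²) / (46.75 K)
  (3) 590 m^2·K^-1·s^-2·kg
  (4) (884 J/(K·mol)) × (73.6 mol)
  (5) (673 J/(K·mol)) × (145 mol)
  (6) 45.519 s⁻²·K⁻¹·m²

Expand each in SI base units:
  (1) J·K⁻¹ = N·m·K⁻¹ = kg·m²·s⁻²·K⁻¹
  (2) [kg·m²·s⁻²] / [K] = kg·m²·s⁻²·K⁻¹
  (3) kg·m²·s⁻²·K⁻¹
  (4) [kg·m²·s⁻²·K⁻¹·mol⁻¹] · [mol] = kg·m²·s⁻²·K⁻¹
  (5) [kg·m²·s⁻²·K⁻¹·mol⁻¹] · [mol] = kg·m²·s⁻²·K⁻¹
  (6) m²·s⁻²·K⁻¹
All reduce to kg·m²·s⁻²·K⁻¹ except (6), which is m²·s⁻²·K⁻¹.

(6)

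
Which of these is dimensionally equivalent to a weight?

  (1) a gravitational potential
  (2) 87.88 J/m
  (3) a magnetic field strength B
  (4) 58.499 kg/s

(2)

Reference: [weight] = kg·m·s⁻².
Each option:
  (1) [gravitational potential] = m²·s⁻²
  (2) J·m⁻¹ = N·m·m⁻¹ = kg·m·s⁻²  ← same
  (3) [magnetic field strength B] = kg·s⁻²·A⁻¹
  (4) kg·s⁻¹
Only (2) matches kg·m·s⁻².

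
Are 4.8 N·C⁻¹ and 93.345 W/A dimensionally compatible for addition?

Reduce each to base SI dimensions:
  4.8 N·C⁻¹:  N·C⁻¹ = kg·m·s⁻²·(s·A)⁻¹ = kg·m·s⁻³·A⁻¹
  93.345 W/A:  W·A⁻¹ = J·s⁻¹·A⁻¹ = kg·m²·s⁻³·A⁻¹
kg·m·s⁻³·A⁻¹ ≠ kg·m²·s⁻³·A⁻¹, so they cannot be added.

No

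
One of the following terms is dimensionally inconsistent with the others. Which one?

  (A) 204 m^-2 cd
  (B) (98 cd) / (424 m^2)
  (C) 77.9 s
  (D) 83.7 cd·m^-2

Expand each in SI base units:
  (A) m⁻²·cd
  (B) [cd] / [m²] = m⁻²·cd
  (C) s
  (D) cd·m⁻² = m⁻²·cd
All reduce to m⁻²·cd except (C), which is s.

(C)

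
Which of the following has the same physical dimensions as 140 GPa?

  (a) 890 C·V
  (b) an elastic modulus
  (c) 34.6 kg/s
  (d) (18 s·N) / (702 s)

Reference: Pa = N·m⁻² = kg·m⁻¹·s⁻².
Each option:
  (a) C·V = s·A·J·C⁻¹ = kg·m²·s⁻²
  (b) [elastic modulus] = kg·m⁻¹·s⁻²  ← same
  (c) kg·s⁻¹
  (d) [kg·m·s⁻¹] / [s] = kg·m·s⁻²
Only (b) matches kg·m⁻¹·s⁻².

(b)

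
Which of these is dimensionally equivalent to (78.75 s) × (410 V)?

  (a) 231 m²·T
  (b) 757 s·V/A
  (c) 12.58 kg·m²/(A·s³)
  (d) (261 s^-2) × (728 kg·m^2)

(a)

Reference: [s] · [kg·m²·s⁻³·A⁻¹] = kg·m²·s⁻²·A⁻¹.
Each option:
  (a) T·m² = Wb·m⁻²·m² = kg·m²·s⁻²·A⁻¹  ← same
  (b) V·s·A⁻¹ = J·C⁻¹·s·A⁻¹ = kg·m²·s⁻²·A⁻²
  (c) kg·m²·s⁻³·A⁻¹
  (d) [s⁻²] · [kg·m²] = kg·m²·s⁻²
Only (a) matches kg·m²·s⁻²·A⁻¹.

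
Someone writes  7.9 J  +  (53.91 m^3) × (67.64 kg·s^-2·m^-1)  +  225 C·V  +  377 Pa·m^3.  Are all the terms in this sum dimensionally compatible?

Work out the base dimensions of each:
  7.9 J:  J = N·m = kg·m²·s⁻²
  (53.91 m^3) × (67.64 kg·s^-2·m^-1):  [m³] · [kg·m⁻¹·s⁻²] = kg·m²·s⁻²
  225 C·V:  C·V = s·A·J·C⁻¹ = kg·m²·s⁻²
  377 Pa·m^3:  Pa·m³ = N·m⁻²·m³ = kg·m²·s⁻²
Every term reduces to kg·m²·s⁻².

Yes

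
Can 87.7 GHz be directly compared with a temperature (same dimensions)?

Reduce each to base SI dimensions:
  87.7 GHz:  Hz = s⁻¹
  a temperature:  [temperature] = K
s⁻¹ ≠ K, so they cannot be added.

No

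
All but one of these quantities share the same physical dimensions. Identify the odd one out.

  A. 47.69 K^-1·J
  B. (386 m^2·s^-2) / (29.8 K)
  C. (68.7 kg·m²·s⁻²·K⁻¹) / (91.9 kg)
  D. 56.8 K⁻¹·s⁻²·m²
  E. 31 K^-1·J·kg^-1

A.

Dimensions:
  A. J·K⁻¹ = N·m·K⁻¹ = kg·m²·s⁻²·K⁻¹
  B. [m²·s⁻²] / [K] = m²·s⁻²·K⁻¹
  C. [kg·m²·s⁻²·K⁻¹] / [kg] = m²·s⁻²·K⁻¹
  D. m²·s⁻²·K⁻¹
  E. J·kg⁻¹·K⁻¹ = N·m·kg⁻¹·K⁻¹ = m²·s⁻²·K⁻¹
All reduce to m²·s⁻²·K⁻¹ except A., which is kg·m²·s⁻²·K⁻¹.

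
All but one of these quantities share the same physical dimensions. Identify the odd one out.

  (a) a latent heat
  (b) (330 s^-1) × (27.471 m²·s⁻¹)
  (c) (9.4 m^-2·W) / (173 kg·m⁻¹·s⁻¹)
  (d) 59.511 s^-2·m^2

Work out the base dimensions of each:
  (a) [latent heat] = m²·s⁻²
  (b) [s⁻¹] · [m²·s⁻¹] = m²·s⁻²
  (c) [kg·s⁻³] / [kg·m⁻¹·s⁻¹] = m·s⁻²
  (d) m²·s⁻²
All reduce to m²·s⁻² except (c), which is m·s⁻².

(c)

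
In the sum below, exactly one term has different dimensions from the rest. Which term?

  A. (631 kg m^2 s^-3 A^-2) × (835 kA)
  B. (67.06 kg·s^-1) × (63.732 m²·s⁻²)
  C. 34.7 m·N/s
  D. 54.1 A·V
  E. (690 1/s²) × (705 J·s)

A.

Dimensions:
  A. [kg·m²·s⁻³·A⁻²] · [A] = kg·m²·s⁻³·A⁻¹
  B. [kg·s⁻¹] · [m²·s⁻²] = kg·m²·s⁻³
  C. N·m·s⁻¹ = kg·m·s⁻²·m·s⁻¹ = kg·m²·s⁻³
  D. V·A = J·C⁻¹·A = kg·m²·s⁻³
  E. [s⁻²] · [kg·m²·s⁻¹] = kg·m²·s⁻³
All reduce to kg·m²·s⁻³ except A., which is kg·m²·s⁻³·A⁻¹.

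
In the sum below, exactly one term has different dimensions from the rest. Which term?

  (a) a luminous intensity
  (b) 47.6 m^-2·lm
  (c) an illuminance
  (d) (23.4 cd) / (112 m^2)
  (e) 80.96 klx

In SI base units:
  (a) [luminous intensity] = cd
  (b) lm·m⁻² = cd·m⁻² = m⁻²·cd
  (c) [illuminance] = m⁻²·cd
  (d) [cd] / [m²] = m⁻²·cd
  (e) lx = lm·m⁻² = m⁻²·cd
All reduce to m⁻²·cd except (a), which is cd.

(a)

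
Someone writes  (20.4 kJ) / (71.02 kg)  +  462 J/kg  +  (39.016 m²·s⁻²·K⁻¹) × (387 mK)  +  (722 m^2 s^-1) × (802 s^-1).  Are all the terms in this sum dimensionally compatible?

Yes

In SI base units:
  (20.4 kJ) / (71.02 kg):  [kg·m²·s⁻²] / [kg] = m²·s⁻²
  462 J/kg:  J·kg⁻¹ = N·m·kg⁻¹ = m²·s⁻²
  (39.016 m²·s⁻²·K⁻¹) × (387 mK):  [m²·s⁻²·K⁻¹] · [K] = m²·s⁻²
  (722 m^2 s^-1) × (802 s^-1):  [m²·s⁻¹] · [s⁻¹] = m²·s⁻²
Every term reduces to m²·s⁻².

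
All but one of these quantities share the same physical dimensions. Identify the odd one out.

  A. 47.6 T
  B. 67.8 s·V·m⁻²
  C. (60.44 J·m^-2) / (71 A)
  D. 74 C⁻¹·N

Expand each in SI base units:
  A. T = Wb·m⁻² = kg·s⁻²·A⁻¹
  B. V·s·m⁻² = J·C⁻¹·s·m⁻² = kg·s⁻²·A⁻¹
  C. [kg·s⁻²] / [A] = kg·s⁻²·A⁻¹
  D. N·C⁻¹ = kg·m·s⁻²·(s·A)⁻¹ = kg·m·s⁻³·A⁻¹
All reduce to kg·s⁻²·A⁻¹ except D., which is kg·m·s⁻³·A⁻¹.

D.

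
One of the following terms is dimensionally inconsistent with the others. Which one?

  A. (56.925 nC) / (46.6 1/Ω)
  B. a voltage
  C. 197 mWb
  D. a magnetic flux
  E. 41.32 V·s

In SI base units:
  A. [s·A] / [kg⁻¹·m⁻²·s³·A²] = kg·m²·s⁻²·A⁻¹
  B. [voltage] = kg·m²·s⁻³·A⁻¹
  C. Wb = V·s = kg·m²·s⁻²·A⁻¹
  D. [magnetic flux] = kg·m²·s⁻²·A⁻¹
  E. V·s = J·C⁻¹·s = kg·m²·s⁻²·A⁻¹
All reduce to kg·m²·s⁻²·A⁻¹ except B., which is kg·m²·s⁻³·A⁻¹.

B.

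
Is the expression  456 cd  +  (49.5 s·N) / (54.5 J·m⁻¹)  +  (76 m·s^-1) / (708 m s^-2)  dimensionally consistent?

No

Work out the base dimensions of each:
  456 cd:  cd
  (49.5 s·N) / (54.5 J·m⁻¹):  [kg·m·s⁻¹] / [kg·m·s⁻²] = s
  (76 m·s^-1) / (708 m s^-2):  [m·s⁻¹] / [m·s⁻²] = s
The terms do not share a single dimension (cd vs s).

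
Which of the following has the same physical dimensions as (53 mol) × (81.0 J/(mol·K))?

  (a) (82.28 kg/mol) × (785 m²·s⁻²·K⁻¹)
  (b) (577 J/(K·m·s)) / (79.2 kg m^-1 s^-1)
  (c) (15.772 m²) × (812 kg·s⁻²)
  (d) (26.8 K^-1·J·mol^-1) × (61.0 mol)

Reference: [mol] · [kg·m²·s⁻²·K⁻¹·mol⁻¹] = kg·m²·s⁻²·K⁻¹.
Each option:
  (a) [kg·mol⁻¹] · [m²·s⁻²·K⁻¹] = kg·m²·s⁻²·K⁻¹·mol⁻¹
  (b) [kg·m·s⁻³·K⁻¹] / [kg·m⁻¹·s⁻¹] = m²·s⁻²·K⁻¹
  (c) [m²] · [kg·s⁻²] = kg·m²·s⁻²
  (d) [kg·m²·s⁻²·K⁻¹·mol⁻¹] · [mol] = kg·m²·s⁻²·K⁻¹  ← same
Only (d) matches kg·m²·s⁻²·K⁻¹.

(d)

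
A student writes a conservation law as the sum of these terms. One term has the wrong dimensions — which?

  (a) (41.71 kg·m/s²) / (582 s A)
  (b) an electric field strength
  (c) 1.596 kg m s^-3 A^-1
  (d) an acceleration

In SI base units:
  (a) [kg·m·s⁻²] / [s·A] = kg·m·s⁻³·A⁻¹
  (b) [electric field strength] = kg·m·s⁻³·A⁻¹
  (c) kg·m·s⁻³·A⁻¹
  (d) [acceleration] = m·s⁻²
All reduce to kg·m·s⁻³·A⁻¹ except (d), which is m·s⁻².

(d)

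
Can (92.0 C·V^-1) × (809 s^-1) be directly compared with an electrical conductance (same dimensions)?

Yes

Work out the base dimensions of each:
  (92.0 C·V^-1) × (809 s^-1):  [kg⁻¹·m⁻²·s⁴·A²] · [s⁻¹] = kg⁻¹·m⁻²·s³·A²
  an electrical conductance:  [electrical conductance] = kg⁻¹·m⁻²·s³·A²
Both are kg⁻¹·m⁻²·s³·A², so they have the same dimensions and can be added.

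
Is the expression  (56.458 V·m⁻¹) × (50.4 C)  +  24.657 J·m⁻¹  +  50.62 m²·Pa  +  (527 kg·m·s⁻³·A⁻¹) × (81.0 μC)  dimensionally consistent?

Yes

Reduce each to base SI dimensions:
  (56.458 V·m⁻¹) × (50.4 C):  [kg·m·s⁻³·A⁻¹] · [s·A] = kg·m·s⁻²
  24.657 J·m⁻¹:  J·m⁻¹ = N·m·m⁻¹ = kg·m·s⁻²
  50.62 m²·Pa:  Pa·m² = N·m⁻²·m² = kg·m·s⁻²
  (527 kg·m·s⁻³·A⁻¹) × (81.0 μC):  [kg·m·s⁻³·A⁻¹] · [s·A] = kg·m·s⁻²
Every term reduces to kg·m·s⁻².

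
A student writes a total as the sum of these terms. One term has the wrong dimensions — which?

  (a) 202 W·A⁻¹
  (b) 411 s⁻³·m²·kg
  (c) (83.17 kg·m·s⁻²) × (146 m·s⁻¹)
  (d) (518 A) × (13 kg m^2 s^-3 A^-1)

(a)

In SI base units:
  (a) W·A⁻¹ = J·s⁻¹·A⁻¹ = kg·m²·s⁻³·A⁻¹
  (b) kg·m²·s⁻³
  (c) [kg·m·s⁻²] · [m·s⁻¹] = kg·m²·s⁻³
  (d) [A] · [kg·m²·s⁻³·A⁻¹] = kg·m²·s⁻³
All reduce to kg·m²·s⁻³ except (a), which is kg·m²·s⁻³·A⁻¹.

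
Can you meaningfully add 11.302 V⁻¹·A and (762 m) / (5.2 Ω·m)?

Yes

In SI base units:
  11.302 V⁻¹·A:  A·V⁻¹ = A·(J·C⁻¹)⁻¹ = kg⁻¹·m⁻²·s³·A²
  (762 m) / (5.2 Ω·m):  [m] / [kg·m³·s⁻³·A⁻²] = kg⁻¹·m⁻²·s³·A²
Both are kg⁻¹·m⁻²·s³·A², so they have the same dimensions and can be added.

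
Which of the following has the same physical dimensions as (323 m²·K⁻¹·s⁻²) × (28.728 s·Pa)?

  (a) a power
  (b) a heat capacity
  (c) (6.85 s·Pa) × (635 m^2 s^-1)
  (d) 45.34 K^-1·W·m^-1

Reference: [m²·s⁻²·K⁻¹] · [kg·m⁻¹·s⁻¹] = kg·m·s⁻³·K⁻¹.
Each option:
  (a) [power] = kg·m²·s⁻³
  (b) [heat capacity] = kg·m²·s⁻²·K⁻¹
  (c) [kg·m⁻¹·s⁻¹] · [m²·s⁻¹] = kg·m·s⁻²
  (d) W·m⁻¹·K⁻¹ = J·s⁻¹·m⁻¹·K⁻¹ = kg·m·s⁻³·K⁻¹  ← same
Only (d) matches kg·m·s⁻³·K⁻¹.

(d)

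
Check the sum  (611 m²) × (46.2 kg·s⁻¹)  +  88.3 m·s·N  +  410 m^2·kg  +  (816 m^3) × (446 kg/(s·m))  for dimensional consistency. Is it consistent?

Dimensions:
  (611 m²) × (46.2 kg·s⁻¹):  [m²] · [kg·s⁻¹] = kg·m²·s⁻¹
  88.3 m·s·N:  N·m·s = kg·m·s⁻²·m·s = kg·m²·s⁻¹
  410 m^2·kg:  kg·m²
  (816 m^3) × (446 kg/(s·m)):  [m³] · [kg·m⁻¹·s⁻¹] = kg·m²·s⁻¹
The terms do not share a single dimension (kg·m² vs kg·m²·s⁻¹).

No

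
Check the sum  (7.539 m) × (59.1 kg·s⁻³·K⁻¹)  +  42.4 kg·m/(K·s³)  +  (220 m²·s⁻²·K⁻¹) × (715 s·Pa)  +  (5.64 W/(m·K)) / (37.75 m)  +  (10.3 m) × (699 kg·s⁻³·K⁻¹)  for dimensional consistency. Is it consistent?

No

Dimensions:
  (7.539 m) × (59.1 kg·s⁻³·K⁻¹):  [m] · [kg·s⁻³·K⁻¹] = kg·m·s⁻³·K⁻¹
  42.4 kg·m/(K·s³):  kg·m·s⁻³·K⁻¹
  (220 m²·s⁻²·K⁻¹) × (715 s·Pa):  [m²·s⁻²·K⁻¹] · [kg·m⁻¹·s⁻¹] = kg·m·s⁻³·K⁻¹
  (5.64 W/(m·K)) / (37.75 m):  [kg·m·s⁻³·K⁻¹] / [m] = kg·s⁻³·K⁻¹
  (10.3 m) × (699 kg·s⁻³·K⁻¹):  [m] · [kg·s⁻³·K⁻¹] = kg·m·s⁻³·K⁻¹
The terms do not share a single dimension (kg·m·s⁻³·K⁻¹ vs kg·s⁻³·K⁻¹).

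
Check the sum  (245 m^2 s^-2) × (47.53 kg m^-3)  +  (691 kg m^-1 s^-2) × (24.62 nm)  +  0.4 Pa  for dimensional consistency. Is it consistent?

Work out the base dimensions of each:
  (245 m^2 s^-2) × (47.53 kg m^-3):  [m²·s⁻²] · [kg·m⁻³] = kg·m⁻¹·s⁻²
  (691 kg m^-1 s^-2) × (24.62 nm):  [kg·m⁻¹·s⁻²] · [m] = kg·s⁻²
  0.4 Pa:  Pa = N·m⁻² = kg·m⁻¹·s⁻²
The terms do not share a single dimension (kg·m⁻¹·s⁻² vs kg·s⁻²).

No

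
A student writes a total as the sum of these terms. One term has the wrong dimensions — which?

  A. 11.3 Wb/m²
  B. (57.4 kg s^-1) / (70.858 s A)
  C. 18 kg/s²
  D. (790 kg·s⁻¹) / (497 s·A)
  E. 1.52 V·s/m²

C.

Expand each in SI base units:
  A. Wb·m⁻² = V·s·m⁻² = kg·s⁻²·A⁻¹
  B. [kg·s⁻¹] / [s·A] = kg·s⁻²·A⁻¹
  C. kg·s⁻²
  D. [kg·s⁻¹] / [s·A] = kg·s⁻²·A⁻¹
  E. V·s·m⁻² = J·C⁻¹·s·m⁻² = kg·s⁻²·A⁻¹
All reduce to kg·s⁻²·A⁻¹ except C., which is kg·s⁻².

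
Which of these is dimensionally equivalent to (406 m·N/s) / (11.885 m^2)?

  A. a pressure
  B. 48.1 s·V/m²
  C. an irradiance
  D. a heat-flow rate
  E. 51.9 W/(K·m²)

Reference: [kg·m²·s⁻³] / [m²] = kg·s⁻³.
Each option:
  A. [pressure] = kg·m⁻¹·s⁻²
  B. V·s·m⁻² = J·C⁻¹·s·m⁻² = kg·s⁻²·A⁻¹
  C. [irradiance] = kg·s⁻³  ← same
  D. [heat-flow rate] = kg·m²·s⁻³
  E. W·m⁻²·K⁻¹ = J·s⁻¹·m⁻²·K⁻¹ = kg·s⁻³·K⁻¹
Only C. matches kg·s⁻³.

C.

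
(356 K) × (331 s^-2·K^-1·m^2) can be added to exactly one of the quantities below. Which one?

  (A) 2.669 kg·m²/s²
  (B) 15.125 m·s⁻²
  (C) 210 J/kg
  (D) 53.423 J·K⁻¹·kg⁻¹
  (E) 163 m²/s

(C)

Reference: [K] · [m²·s⁻²·K⁻¹] = m²·s⁻².
Each option:
  (A) kg·m²·s⁻²
  (B) m·s⁻²
  (C) J·kg⁻¹ = N·m·kg⁻¹ = m²·s⁻²  ← same
  (D) J·kg⁻¹·K⁻¹ = N·m·kg⁻¹·K⁻¹ = m²·s⁻²·K⁻¹
  (E) m²·s⁻¹
Only (C) matches m²·s⁻².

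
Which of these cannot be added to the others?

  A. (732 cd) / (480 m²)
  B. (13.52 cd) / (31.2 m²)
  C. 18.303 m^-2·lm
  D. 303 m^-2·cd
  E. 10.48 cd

E.

In SI base units:
  A. [cd] / [m²] = m⁻²·cd
  B. [cd] / [m²] = m⁻²·cd
  C. lm·m⁻² = cd·m⁻² = m⁻²·cd
  D. cd·m⁻² = m⁻²·cd
  E. cd
All reduce to m⁻²·cd except E., which is cd.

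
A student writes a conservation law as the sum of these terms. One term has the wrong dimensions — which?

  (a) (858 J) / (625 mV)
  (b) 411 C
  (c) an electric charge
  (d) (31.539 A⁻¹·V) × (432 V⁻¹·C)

In SI base units:
  (a) [kg·m²·s⁻²] / [kg·m²·s⁻³·A⁻¹] = s·A
  (b) C = s·A
  (c) [electric charge] = s·A
  (d) [kg·m²·s⁻³·A⁻²] · [kg⁻¹·m⁻²·s⁴·A²] = s
All reduce to s·A except (d), which is s.

(d)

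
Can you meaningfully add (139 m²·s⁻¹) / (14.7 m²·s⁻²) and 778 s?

Work out the base dimensions of each:
  (139 m²·s⁻¹) / (14.7 m²·s⁻²):  [m²·s⁻¹] / [m²·s⁻²] = s
  778 s:  s
Both are s, so they have the same dimensions and can be added.

Yes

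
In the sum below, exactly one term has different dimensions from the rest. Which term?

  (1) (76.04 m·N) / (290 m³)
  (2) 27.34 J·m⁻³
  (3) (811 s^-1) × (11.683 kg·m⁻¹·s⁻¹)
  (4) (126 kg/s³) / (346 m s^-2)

Work out the base dimensions of each:
  (1) [kg·m²·s⁻²] / [m³] = kg·m⁻¹·s⁻²
  (2) J·m⁻³ = N·m·m⁻³ = kg·m⁻¹·s⁻²
  (3) [s⁻¹] · [kg·m⁻¹·s⁻¹] = kg·m⁻¹·s⁻²
  (4) [kg·s⁻³] / [m·s⁻²] = kg·m⁻¹·s⁻¹
All reduce to kg·m⁻¹·s⁻² except (4), which is kg·m⁻¹·s⁻¹.

(4)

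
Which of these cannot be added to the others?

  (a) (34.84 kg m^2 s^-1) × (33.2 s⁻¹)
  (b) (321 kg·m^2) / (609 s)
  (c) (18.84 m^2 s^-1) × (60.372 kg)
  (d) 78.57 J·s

In SI base units:
  (a) [kg·m²·s⁻¹] · [s⁻¹] = kg·m²·s⁻²
  (b) [kg·m²] / [s] = kg·m²·s⁻¹
  (c) [m²·s⁻¹] · [kg] = kg·m²·s⁻¹
  (d) J·s = N·m·s = kg·m²·s⁻¹
All reduce to kg·m²·s⁻¹ except (a), which is kg·m²·s⁻².

(a)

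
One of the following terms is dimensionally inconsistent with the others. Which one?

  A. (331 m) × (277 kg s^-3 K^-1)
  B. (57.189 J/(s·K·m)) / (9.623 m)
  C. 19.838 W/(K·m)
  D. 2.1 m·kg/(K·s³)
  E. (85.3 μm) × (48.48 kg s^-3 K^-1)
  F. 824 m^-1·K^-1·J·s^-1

B.

Reduce each to base SI dimensions:
  A. [m] · [kg·s⁻³·K⁻¹] = kg·m·s⁻³·K⁻¹
  B. [kg·m·s⁻³·K⁻¹] / [m] = kg·s⁻³·K⁻¹
  C. W·m⁻¹·K⁻¹ = J·s⁻¹·m⁻¹·K⁻¹ = kg·m·s⁻³·K⁻¹
  D. kg·m·s⁻³·K⁻¹
  E. [m] · [kg·s⁻³·K⁻¹] = kg·m·s⁻³·K⁻¹
  F. J·s⁻¹·m⁻¹·K⁻¹ = N·m·s⁻¹·m⁻¹·K⁻¹ = kg·m·s⁻³·K⁻¹
All reduce to kg·m·s⁻³·K⁻¹ except B., which is kg·s⁻³·K⁻¹.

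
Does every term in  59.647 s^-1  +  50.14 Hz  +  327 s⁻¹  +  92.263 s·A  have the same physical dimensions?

No

Work out the base dimensions of each:
  59.647 s^-1:  s⁻¹
  50.14 Hz:  Hz = s⁻¹
  327 s⁻¹:  s⁻¹
  92.263 s·A:  s·A
The terms do not share a single dimension (s·A vs s⁻¹).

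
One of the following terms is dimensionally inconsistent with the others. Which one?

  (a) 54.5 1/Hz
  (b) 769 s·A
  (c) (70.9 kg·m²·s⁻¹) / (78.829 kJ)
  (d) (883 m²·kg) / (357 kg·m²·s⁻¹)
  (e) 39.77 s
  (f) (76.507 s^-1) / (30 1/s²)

(b)

In SI base units:
  (a) Hz⁻¹ = (s⁻¹)⁻¹ = s
  (b) A·s = s·A
  (c) [kg·m²·s⁻¹] / [kg·m²·s⁻²] = s
  (d) [kg·m²] / [kg·m²·s⁻¹] = s
  (e) s
  (f) [s⁻¹] / [s⁻²] = s
All reduce to s except (b), which is s·A.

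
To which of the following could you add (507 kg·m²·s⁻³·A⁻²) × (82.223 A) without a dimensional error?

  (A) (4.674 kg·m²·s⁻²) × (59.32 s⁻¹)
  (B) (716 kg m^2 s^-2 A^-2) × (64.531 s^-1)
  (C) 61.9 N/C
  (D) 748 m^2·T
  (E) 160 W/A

(E)

Reference: [kg·m²·s⁻³·A⁻²] · [A] = kg·m²·s⁻³·A⁻¹.
Each option:
  (A) [kg·m²·s⁻²] · [s⁻¹] = kg·m²·s⁻³
  (B) [kg·m²·s⁻²·A⁻²] · [s⁻¹] = kg·m²·s⁻³·A⁻²
  (C) N·C⁻¹ = kg·m·s⁻²·(s·A)⁻¹ = kg·m·s⁻³·A⁻¹
  (D) T·m² = Wb·m⁻²·m² = kg·m²·s⁻²·A⁻¹
  (E) W·A⁻¹ = J·s⁻¹·A⁻¹ = kg·m²·s⁻³·A⁻¹  ← same
Only (E) matches kg·m²·s⁻³·A⁻¹.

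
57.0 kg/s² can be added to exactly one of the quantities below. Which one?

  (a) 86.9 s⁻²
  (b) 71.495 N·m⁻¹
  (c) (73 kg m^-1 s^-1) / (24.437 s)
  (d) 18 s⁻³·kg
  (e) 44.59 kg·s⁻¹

(b)

Reference: kg·s⁻².
Each option:
  (a) s⁻²
  (b) N·m⁻¹ = kg·m·s⁻²·m⁻¹ = kg·s⁻²  ← same
  (c) [kg·m⁻¹·s⁻¹] / [s] = kg·m⁻¹·s⁻²
  (d) kg·s⁻³
  (e) kg·s⁻¹
Only (b) matches kg·s⁻².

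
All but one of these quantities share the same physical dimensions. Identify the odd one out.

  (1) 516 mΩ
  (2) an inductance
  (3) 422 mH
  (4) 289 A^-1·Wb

Reduce each to base SI dimensions:
  (1) Ω = V·A⁻¹ = kg·m²·s⁻³·A⁻²
  (2) [inductance] = kg·m²·s⁻²·A⁻²
  (3) H = V·s·A⁻¹ = kg·m²·s⁻²·A⁻²
  (4) Wb·A⁻¹ = V·s·A⁻¹ = kg·m²·s⁻²·A⁻²
All reduce to kg·m²·s⁻²·A⁻² except (1), which is kg·m²·s⁻³·A⁻².

(1)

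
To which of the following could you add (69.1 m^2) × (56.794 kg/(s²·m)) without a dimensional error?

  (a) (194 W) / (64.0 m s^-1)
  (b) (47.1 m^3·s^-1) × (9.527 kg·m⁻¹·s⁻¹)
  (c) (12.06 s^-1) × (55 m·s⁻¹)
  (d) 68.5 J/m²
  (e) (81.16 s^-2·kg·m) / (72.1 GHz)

Reference: [m²] · [kg·m⁻¹·s⁻²] = kg·m·s⁻².
Each option:
  (a) [kg·m²·s⁻³] / [m·s⁻¹] = kg·m·s⁻²  ← same
  (b) [m³·s⁻¹] · [kg·m⁻¹·s⁻¹] = kg·m²·s⁻²
  (c) [s⁻¹] · [m·s⁻¹] = m·s⁻²
  (d) J·m⁻² = N·m·m⁻² = kg·s⁻²
  (e) [kg·m·s⁻²] / [s⁻¹] = kg·m·s⁻¹
Only (a) matches kg·m·s⁻².

(a)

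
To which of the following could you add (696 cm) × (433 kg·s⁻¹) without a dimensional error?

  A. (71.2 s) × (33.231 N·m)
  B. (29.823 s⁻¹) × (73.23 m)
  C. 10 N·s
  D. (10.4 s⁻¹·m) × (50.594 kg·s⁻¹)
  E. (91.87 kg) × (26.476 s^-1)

C.

Reference: [m] · [kg·s⁻¹] = kg·m·s⁻¹.
Each option:
  A. [s] · [kg·m²·s⁻²] = kg·m²·s⁻¹
  B. [s⁻¹] · [m] = m·s⁻¹
  C. N·s = kg·m·s⁻²·s = kg·m·s⁻¹  ← same
  D. [m·s⁻¹] · [kg·s⁻¹] = kg·m·s⁻²
  E. [kg] · [s⁻¹] = kg·s⁻¹
Only C. matches kg·m·s⁻¹.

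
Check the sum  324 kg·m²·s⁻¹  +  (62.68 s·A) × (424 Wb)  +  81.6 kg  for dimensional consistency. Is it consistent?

Dimensions:
  324 kg·m²·s⁻¹:  kg·m²·s⁻¹
  (62.68 s·A) × (424 Wb):  [s·A] · [kg·m²·s⁻²·A⁻¹] = kg·m²·s⁻¹
  81.6 kg:  kg
The terms do not share a single dimension (kg vs kg·m²·s⁻¹).

No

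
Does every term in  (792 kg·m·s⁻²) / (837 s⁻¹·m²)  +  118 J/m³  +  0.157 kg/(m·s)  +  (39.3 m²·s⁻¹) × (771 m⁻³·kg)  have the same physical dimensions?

Dimensions:
  (792 kg·m·s⁻²) / (837 s⁻¹·m²):  [kg·m·s⁻²] / [m²·s⁻¹] = kg·m⁻¹·s⁻¹
  118 J/m³:  J·m⁻³ = N·m·m⁻³ = kg·m⁻¹·s⁻²
  0.157 kg/(m·s):  kg·m⁻¹·s⁻¹
  (39.3 m²·s⁻¹) × (771 m⁻³·kg):  [m²·s⁻¹] · [kg·m⁻³] = kg·m⁻¹·s⁻¹
The terms do not share a single dimension (kg·m⁻¹·s⁻² vs kg·m⁻¹·s⁻¹).

No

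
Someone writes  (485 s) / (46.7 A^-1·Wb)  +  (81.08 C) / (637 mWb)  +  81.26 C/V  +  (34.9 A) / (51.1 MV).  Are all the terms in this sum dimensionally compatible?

Work out the base dimensions of each:
  (485 s) / (46.7 A^-1·Wb):  [s] / [kg·m²·s⁻²·A⁻²] = kg⁻¹·m⁻²·s³·A²
  (81.08 C) / (637 mWb):  [s·A] / [kg·m²·s⁻²·A⁻¹] = kg⁻¹·m⁻²·s³·A²
  81.26 C/V:  C·V⁻¹ = s·A·(J·C⁻¹)⁻¹ = kg⁻¹·m⁻²·s⁴·A²
  (34.9 A) / (51.1 MV):  [A] / [kg·m²·s⁻³·A⁻¹] = kg⁻¹·m⁻²·s³·A²
The terms do not share a single dimension (kg⁻¹·m⁻²·s³·A² vs kg⁻¹·m⁻²·s⁴·A²).

No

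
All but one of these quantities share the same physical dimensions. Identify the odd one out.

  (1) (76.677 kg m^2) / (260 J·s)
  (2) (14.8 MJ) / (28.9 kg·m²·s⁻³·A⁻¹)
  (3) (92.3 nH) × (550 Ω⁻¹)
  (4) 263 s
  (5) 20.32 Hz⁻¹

(2)

Reduce each to base SI dimensions:
  (1) [kg·m²] / [kg·m²·s⁻¹] = s
  (2) [kg·m²·s⁻²] / [kg·m²·s⁻³·A⁻¹] = s·A
  (3) [kg·m²·s⁻²·A⁻²] · [kg⁻¹·m⁻²·s³·A²] = s
  (4) s
  (5) Hz⁻¹ = (s⁻¹)⁻¹ = s
All reduce to s except (2), which is s·A.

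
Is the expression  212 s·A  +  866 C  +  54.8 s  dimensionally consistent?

In SI base units:
  212 s·A:  A·s = s·A
  866 C:  C = s·A
  54.8 s:  s
The terms do not share a single dimension (s vs s·A).

No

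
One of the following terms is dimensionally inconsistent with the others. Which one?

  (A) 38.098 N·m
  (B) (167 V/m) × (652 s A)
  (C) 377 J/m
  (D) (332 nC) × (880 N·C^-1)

(A)

Reduce each to base SI dimensions:
  (A) N·m = kg·m·s⁻²·m = kg·m²·s⁻²
  (B) [kg·m·s⁻³·A⁻¹] · [s·A] = kg·m·s⁻²
  (C) J·m⁻¹ = N·m·m⁻¹ = kg·m·s⁻²
  (D) [s·A] · [kg·m·s⁻³·A⁻¹] = kg·m·s⁻²
All reduce to kg·m·s⁻² except (A), which is kg·m²·s⁻².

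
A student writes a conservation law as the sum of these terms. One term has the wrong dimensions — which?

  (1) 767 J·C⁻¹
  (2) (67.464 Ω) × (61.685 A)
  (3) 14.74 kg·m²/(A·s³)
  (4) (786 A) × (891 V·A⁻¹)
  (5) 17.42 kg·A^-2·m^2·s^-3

Reduce each to base SI dimensions:
  (1) J·C⁻¹ = N·m·(s·A)⁻¹ = kg·m²·s⁻³·A⁻¹
  (2) [kg·m²·s⁻³·A⁻²] · [A] = kg·m²·s⁻³·A⁻¹
  (3) kg·m²·s⁻³·A⁻¹
  (4) [A] · [kg·m²·s⁻³·A⁻²] = kg·m²·s⁻³·A⁻¹
  (5) kg·m²·s⁻³·A⁻²
All reduce to kg·m²·s⁻³·A⁻¹ except (5), which is kg·m²·s⁻³·A⁻².

(5)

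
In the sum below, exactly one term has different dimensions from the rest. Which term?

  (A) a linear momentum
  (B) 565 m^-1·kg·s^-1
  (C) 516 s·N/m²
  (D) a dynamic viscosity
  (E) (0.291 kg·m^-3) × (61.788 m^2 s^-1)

Dimensions:
  (A) [linear momentum] = kg·m·s⁻¹
  (B) kg·m⁻¹·s⁻¹
  (C) N·s·m⁻² = kg·m·s⁻²·s·m⁻² = kg·m⁻¹·s⁻¹
  (D) [dynamic viscosity] = kg·m⁻¹·s⁻¹
  (E) [kg·m⁻³] · [m²·s⁻¹] = kg·m⁻¹·s⁻¹
All reduce to kg·m⁻¹·s⁻¹ except (A), which is kg·m·s⁻¹.

(A)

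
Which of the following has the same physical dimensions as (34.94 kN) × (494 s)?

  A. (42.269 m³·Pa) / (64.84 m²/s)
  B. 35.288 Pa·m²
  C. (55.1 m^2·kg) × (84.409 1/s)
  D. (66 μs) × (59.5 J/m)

Reference: [kg·m·s⁻²] · [s] = kg·m·s⁻¹.
Each option:
  A. [kg·m²·s⁻²] / [m²·s⁻¹] = kg·s⁻¹
  B. Pa·m² = N·m⁻²·m² = kg·m·s⁻²
  C. [kg·m²] · [s⁻¹] = kg·m²·s⁻¹
  D. [s] · [kg·m·s⁻²] = kg·m·s⁻¹  ← same
Only D. matches kg·m·s⁻¹.

D.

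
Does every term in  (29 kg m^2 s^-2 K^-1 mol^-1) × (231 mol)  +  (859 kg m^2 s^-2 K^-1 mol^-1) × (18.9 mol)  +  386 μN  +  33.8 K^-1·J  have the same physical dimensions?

No

Dimensions:
  (29 kg m^2 s^-2 K^-1 mol^-1) × (231 mol):  [kg·m²·s⁻²·K⁻¹·mol⁻¹] · [mol] = kg·m²·s⁻²·K⁻¹
  (859 kg m^2 s^-2 K^-1 mol^-1) × (18.9 mol):  [kg·m²·s⁻²·K⁻¹·mol⁻¹] · [mol] = kg·m²·s⁻²·K⁻¹
  386 μN:  N = kg·m·s⁻²
  33.8 K^-1·J:  J·K⁻¹ = N·m·K⁻¹ = kg·m²·s⁻²·K⁻¹
The terms do not share a single dimension (kg·m²·s⁻²·K⁻¹ vs kg·m·s⁻²).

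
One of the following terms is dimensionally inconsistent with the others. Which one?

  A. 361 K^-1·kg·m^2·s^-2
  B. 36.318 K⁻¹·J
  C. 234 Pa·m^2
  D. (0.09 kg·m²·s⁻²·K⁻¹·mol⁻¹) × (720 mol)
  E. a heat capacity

Expand each in SI base units:
  A. kg·m²·s⁻²·K⁻¹
  B. J·K⁻¹ = N·m·K⁻¹ = kg·m²·s⁻²·K⁻¹
  C. Pa·m² = N·m⁻²·m² = kg·m·s⁻²
  D. [kg·m²·s⁻²·K⁻¹·mol⁻¹] · [mol] = kg·m²·s⁻²·K⁻¹
  E. [heat capacity] = kg·m²·s⁻²·K⁻¹
All reduce to kg·m²·s⁻²·K⁻¹ except C., which is kg·m·s⁻².

C.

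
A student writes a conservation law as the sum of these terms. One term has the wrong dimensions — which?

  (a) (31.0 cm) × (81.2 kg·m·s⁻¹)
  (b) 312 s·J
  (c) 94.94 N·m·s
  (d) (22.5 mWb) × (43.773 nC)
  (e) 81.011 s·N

(e)

Reduce each to base SI dimensions:
  (a) [m] · [kg·m·s⁻¹] = kg·m²·s⁻¹
  (b) J·s = N·m·s = kg·m²·s⁻¹
  (c) N·m·s = kg·m·s⁻²·m·s = kg·m²·s⁻¹
  (d) [kg·m²·s⁻²·A⁻¹] · [s·A] = kg·m²·s⁻¹
  (e) N·s = kg·m·s⁻²·s = kg·m·s⁻¹
All reduce to kg·m²·s⁻¹ except (e), which is kg·m·s⁻¹.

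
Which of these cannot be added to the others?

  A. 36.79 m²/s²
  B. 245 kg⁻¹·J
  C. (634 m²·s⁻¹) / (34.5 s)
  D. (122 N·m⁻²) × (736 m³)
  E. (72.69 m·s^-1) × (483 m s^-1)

D.

Expand each in SI base units:
  A. m²·s⁻²
  B. J·kg⁻¹ = N·m·kg⁻¹ = m²·s⁻²
  C. [m²·s⁻¹] / [s] = m²·s⁻²
  D. [kg·m⁻¹·s⁻²] · [m³] = kg·m²·s⁻²
  E. [m·s⁻¹] · [m·s⁻¹] = m²·s⁻²
All reduce to m²·s⁻² except D., which is kg·m²·s⁻².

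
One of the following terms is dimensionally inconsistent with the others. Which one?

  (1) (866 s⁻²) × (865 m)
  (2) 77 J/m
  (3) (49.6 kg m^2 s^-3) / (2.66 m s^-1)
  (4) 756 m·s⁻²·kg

In SI base units:
  (1) [s⁻²] · [m] = m·s⁻²
  (2) J·m⁻¹ = N·m·m⁻¹ = kg·m·s⁻²
  (3) [kg·m²·s⁻³] / [m·s⁻¹] = kg·m·s⁻²
  (4) kg·m·s⁻²
All reduce to kg·m·s⁻² except (1), which is m·s⁻².

(1)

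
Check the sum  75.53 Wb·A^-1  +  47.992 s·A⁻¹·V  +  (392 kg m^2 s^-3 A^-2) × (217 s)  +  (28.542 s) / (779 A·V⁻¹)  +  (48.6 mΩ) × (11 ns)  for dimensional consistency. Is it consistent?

Yes

Expand each in SI base units:
  75.53 Wb·A^-1:  Wb·A⁻¹ = V·s·A⁻¹ = kg·m²·s⁻²·A⁻²
  47.992 s·A⁻¹·V:  V·s·A⁻¹ = J·C⁻¹·s·A⁻¹ = kg·m²·s⁻²·A⁻²
  (392 kg m^2 s^-3 A^-2) × (217 s):  [kg·m²·s⁻³·A⁻²] · [s] = kg·m²·s⁻²·A⁻²
  (28.542 s) / (779 A·V⁻¹):  [s] / [kg⁻¹·m⁻²·s³·A²] = kg·m²·s⁻²·A⁻²
  (48.6 mΩ) × (11 ns):  [kg·m²·s⁻³·A⁻²] · [s] = kg·m²·s⁻²·A⁻²
Every term reduces to kg·m²·s⁻²·A⁻².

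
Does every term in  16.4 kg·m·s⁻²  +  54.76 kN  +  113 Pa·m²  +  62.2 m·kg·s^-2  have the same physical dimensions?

Yes

Dimensions:
  16.4 kg·m·s⁻²:  kg·m·s⁻²
  54.76 kN:  N = kg·m·s⁻²
  113 Pa·m²:  Pa·m² = N·m⁻²·m² = kg·m·s⁻²
  62.2 m·kg·s^-2:  kg·m·s⁻²
Every term reduces to kg·m·s⁻².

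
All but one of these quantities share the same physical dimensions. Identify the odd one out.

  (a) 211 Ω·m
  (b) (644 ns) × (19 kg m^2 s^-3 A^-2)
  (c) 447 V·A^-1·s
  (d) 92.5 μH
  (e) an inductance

(a)

In SI base units:
  (a) Ω·m = V·A⁻¹·m = kg·m³·s⁻³·A⁻²
  (b) [s] · [kg·m²·s⁻³·A⁻²] = kg·m²·s⁻²·A⁻²
  (c) V·s·A⁻¹ = J·C⁻¹·s·A⁻¹ = kg·m²·s⁻²·A⁻²
  (d) H = V·s·A⁻¹ = kg·m²·s⁻²·A⁻²
  (e) [inductance] = kg·m²·s⁻²·A⁻²
All reduce to kg·m²·s⁻²·A⁻² except (a), which is kg·m³·s⁻³·A⁻².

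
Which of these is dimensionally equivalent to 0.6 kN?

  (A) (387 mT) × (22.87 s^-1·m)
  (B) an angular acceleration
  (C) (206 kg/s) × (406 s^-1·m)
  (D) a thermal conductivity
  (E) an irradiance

Reference: N = kg·m·s⁻².
Each option:
  (A) [kg·s⁻²·A⁻¹] · [m·s⁻¹] = kg·m·s⁻³·A⁻¹
  (B) [angular acceleration] = s⁻²
  (C) [kg·s⁻¹] · [m·s⁻¹] = kg·m·s⁻²  ← same
  (D) [thermal conductivity] = kg·m·s⁻³·K⁻¹
  (E) [irradiance] = kg·s⁻³
Only (C) matches kg·m·s⁻².

(C)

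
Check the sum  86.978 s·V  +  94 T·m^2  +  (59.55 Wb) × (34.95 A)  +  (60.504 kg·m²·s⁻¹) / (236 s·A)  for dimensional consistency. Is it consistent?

No

Work out the base dimensions of each:
  86.978 s·V:  V·s = J·C⁻¹·s = kg·m²·s⁻²·A⁻¹
  94 T·m^2:  T·m² = Wb·m⁻²·m² = kg·m²·s⁻²·A⁻¹
  (59.55 Wb) × (34.95 A):  [kg·m²·s⁻²·A⁻¹] · [A] = kg·m²·s⁻²
  (60.504 kg·m²·s⁻¹) / (236 s·A):  [kg·m²·s⁻¹] / [s·A] = kg·m²·s⁻²·A⁻¹
The terms do not share a single dimension (kg·m²·s⁻² vs kg·m²·s⁻²·A⁻¹).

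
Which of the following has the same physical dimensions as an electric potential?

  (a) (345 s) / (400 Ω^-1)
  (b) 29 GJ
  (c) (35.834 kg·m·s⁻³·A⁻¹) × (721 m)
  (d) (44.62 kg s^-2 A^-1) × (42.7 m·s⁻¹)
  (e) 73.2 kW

Reference: [electric potential] = kg·m²·s⁻³·A⁻¹.
Each option:
  (a) [s] / [kg⁻¹·m⁻²·s³·A²] = kg·m²·s⁻²·A⁻²
  (b) J = N·m = kg·m²·s⁻²
  (c) [kg·m·s⁻³·A⁻¹] · [m] = kg·m²·s⁻³·A⁻¹  ← same
  (d) [kg·s⁻²·A⁻¹] · [m·s⁻¹] = kg·m·s⁻³·A⁻¹
  (e) W = J·s⁻¹ = kg·m²·s⁻³
Only (c) matches kg·m²·s⁻³·A⁻¹.

(c)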